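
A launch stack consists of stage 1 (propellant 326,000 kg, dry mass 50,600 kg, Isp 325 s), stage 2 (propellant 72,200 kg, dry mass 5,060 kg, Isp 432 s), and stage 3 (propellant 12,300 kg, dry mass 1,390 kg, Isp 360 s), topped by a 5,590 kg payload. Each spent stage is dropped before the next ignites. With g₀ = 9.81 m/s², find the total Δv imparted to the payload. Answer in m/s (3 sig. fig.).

Δv ≈ 13200 m/s

Ignition mass of stage 1 = 326,000+50,600 + 72,200+5,060 + 12,300+1,390 + 5,590 = 473,140 kg.
Stage 1: m₀ = 473,140 kg, m_f = 473,140 − 326,000 = 147,140 kg; Δv = 325×9.81×ln(3.216) = 3188.2×1.1680 ≈ 3724 m/s.
Stage 2: m₀ = 96,540 kg, m_f = 96,540 − 72,200 = 24,340 kg; Δv = 432×9.81×ln(3.966) = 4237.9×1.3778 ≈ 5839 m/s.
Stage 3: m₀ = 19,280 kg, m_f = 19,280 − 12,300 = 6,980 kg; Δv = 360×9.81×ln(2.762) = 3531.6×1.0160 ≈ 3588 m/s.
Total Δv = 3724 + 5839 + 3588 = 13151 m/s.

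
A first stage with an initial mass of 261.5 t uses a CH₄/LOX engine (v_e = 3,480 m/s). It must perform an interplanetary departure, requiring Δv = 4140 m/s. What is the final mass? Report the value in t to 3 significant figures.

final mass ≈ 79.6 t

m₀/m_f = exp(Δv / v_e) = exp(4140 / 3480.0) = exp(1.1897) = 3.2859.
m_f = m₀ / 3.2859 = 261.5 / 3.2859 = 79.5825 t.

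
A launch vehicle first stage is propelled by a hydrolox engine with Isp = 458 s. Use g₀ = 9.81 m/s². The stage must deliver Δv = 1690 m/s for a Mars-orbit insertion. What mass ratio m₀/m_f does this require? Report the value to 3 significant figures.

mass ratio ≈ 1.46

v_e = Isp · g₀ = 458 × 9.81 = 4493.0 m/s.
m₀/m_f = exp(Δv / v_e) = exp(1690 / 4493.0) = exp(0.3761) = 1.4567.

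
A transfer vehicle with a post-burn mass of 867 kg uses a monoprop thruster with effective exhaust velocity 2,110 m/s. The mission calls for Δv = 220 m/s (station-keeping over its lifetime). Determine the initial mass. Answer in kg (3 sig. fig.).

initial mass ≈ 962 kg

Using Δv = v_e ln(m₀/m_f): m₀/m_f = exp(Δv / v_e) = exp(220 / 2110.0) = exp(0.1043) = 1.1099.
m₀ = m_f × 1.1099 = 867 × 1.1099 = 962.283 kg.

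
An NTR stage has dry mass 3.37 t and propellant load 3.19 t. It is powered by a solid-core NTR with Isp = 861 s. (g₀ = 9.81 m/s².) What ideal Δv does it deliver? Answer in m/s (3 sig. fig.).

v_e = Isp · g₀ = 861 × 9.81 = 8446.4 m/s.
m₀ = m_dry + m_prop = 3.37 + 3.19 = 6.56 t.
Rocket equation: Δv = v_e · ln(m₀/m_f) = 8446.4 × ln(1.947) = 8446.4 × 0.6661 ≈ 5626.0 m/s.

Δv ≈ 5630 m/s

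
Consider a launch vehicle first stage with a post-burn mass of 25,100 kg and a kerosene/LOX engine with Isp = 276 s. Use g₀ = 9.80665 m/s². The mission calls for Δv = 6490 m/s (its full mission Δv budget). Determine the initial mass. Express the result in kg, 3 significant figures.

v_e = Isp · g₀ = 276 × 9.80665 = 2706.6 m/s.
Rocket equation: m₀/m_f = exp(Δv / v_e) = exp(6490 / 2706.6) = exp(2.3978) = 10.9991.
m₀ = m_f × 10.9991 = 25,100 × 10.9991 = 276,077 kg.

initial mass ≈ 276000 kg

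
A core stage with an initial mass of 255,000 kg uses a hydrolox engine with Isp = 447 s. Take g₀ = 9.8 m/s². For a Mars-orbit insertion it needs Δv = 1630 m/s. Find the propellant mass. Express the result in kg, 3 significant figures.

propellant mass ≈ 79200 kg

v_e = Isp · g₀ = 447 × 9.8 = 4380.6 m/s.
m₀/m_f = exp(Δv / v_e) = exp(1630 / 4380.6) = exp(0.3721) = 1.4508.
m_f = 255,000 / 1.4508 = 175,765 kg, so propellant = m₀ − m_f = 255,000 − 175,765 = 79,235 kg.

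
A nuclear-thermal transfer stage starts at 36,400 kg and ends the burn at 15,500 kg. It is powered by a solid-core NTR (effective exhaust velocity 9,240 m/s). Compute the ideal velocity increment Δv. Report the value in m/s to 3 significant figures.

Δv ≈ 7890 m/s

By the Tsiolkovsky rocket equation, Δv = v_e · ln(m₀/m_f) = 9240.0 × ln(2.348) = 9240.0 × 0.8537 ≈ 7888.5 m/s.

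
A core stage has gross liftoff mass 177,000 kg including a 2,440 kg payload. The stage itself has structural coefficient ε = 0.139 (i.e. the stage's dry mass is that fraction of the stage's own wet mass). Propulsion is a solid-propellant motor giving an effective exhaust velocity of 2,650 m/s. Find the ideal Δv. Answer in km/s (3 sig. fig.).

Stage wet mass = m₀ − payload = 177,000 − 2,440 = 174,560 kg.
Stage dry mass = ε × stage wet mass = 0.139 × 174,560 = 24,263.8 kg.
Burnout mass m_f = stage dry + payload = 24,263.8 + 2,440 = 26,703.8 kg.
Rocket equation: Δv = v_e · ln(177,000/26,703.8) = 2650.0 × ln(6.628) = 2650.0 × 1.8913 ≈ 5012 m/s.

Δv ≈ 5.01 km/s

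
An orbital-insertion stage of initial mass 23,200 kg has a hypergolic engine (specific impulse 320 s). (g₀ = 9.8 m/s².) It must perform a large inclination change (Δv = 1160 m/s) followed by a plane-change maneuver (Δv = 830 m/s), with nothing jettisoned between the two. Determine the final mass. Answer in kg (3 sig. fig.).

v_e = Isp · g₀ = 320 × 9.8 = 3136.0 m/s.
After the first burn: m = 23200 × exp(−1160/3136.0) = 23200 × 0.69080 = 16,026.6 kg.
After the second burn: m = 16,026.6 × exp(−830/3136.0) = 16,026.6 × 0.76746 = 12,299.8 kg.

final mass ≈ 12300 kg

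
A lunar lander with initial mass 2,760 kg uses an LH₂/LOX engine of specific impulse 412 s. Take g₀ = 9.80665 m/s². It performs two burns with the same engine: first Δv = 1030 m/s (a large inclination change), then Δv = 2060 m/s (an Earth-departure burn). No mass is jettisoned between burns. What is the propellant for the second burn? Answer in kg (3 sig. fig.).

v_e = Isp · g₀ = 412 × 9.80665 = 4040.3 m/s.
After the first burn: m = 2760 × exp(−1030/4040.3) = 2760 × 0.77497 = 2,138.92 kg.
After the second burn: m = 2,138.92 × exp(−2060/4040.3) = 2,138.92 × 0.60058 = 1,284.59 kg.
Second-burn propellant = 2,138.92 − 1,284.59 = 854.33 kg.

propellant for the second burn ≈ 854 kg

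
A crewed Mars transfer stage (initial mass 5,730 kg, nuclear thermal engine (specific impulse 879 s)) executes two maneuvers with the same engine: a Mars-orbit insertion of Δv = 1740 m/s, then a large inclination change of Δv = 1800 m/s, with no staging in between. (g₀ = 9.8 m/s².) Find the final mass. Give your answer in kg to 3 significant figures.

final mass ≈ 3800 kg

v_e = Isp · g₀ = 879 × 9.8 = 8614.2 m/s.
After the first burn: m = 5730 × exp(−1740/8614.2) = 5730 × 0.81710 = 4,681.98 kg.
After the second burn: m = 4,681.98 × exp(−1800/8614.2) = 4,681.98 × 0.81143 = 3,799.1 kg.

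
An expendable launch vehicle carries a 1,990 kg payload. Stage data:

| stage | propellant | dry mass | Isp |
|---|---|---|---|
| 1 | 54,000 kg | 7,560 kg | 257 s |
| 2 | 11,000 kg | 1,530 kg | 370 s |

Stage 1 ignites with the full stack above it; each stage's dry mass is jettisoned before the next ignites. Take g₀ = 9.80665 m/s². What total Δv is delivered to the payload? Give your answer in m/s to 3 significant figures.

Ignition mass of stage 1 = 54,000+7,560 + 11,000+1,530 + 1,990 = 76,080 kg.
Stage 1: m₀ = 76,080 kg, m_f = 76,080 − 54,000 = 22,080 kg; Δv = 257×9.80665×ln(3.446) = 2520.3×1.2371 ≈ 3118 m/s.
Stage 2: m₀ = 14,520 kg, m_f = 14,520 − 11,000 = 3,520 kg; Δv = 370×9.80665×ln(4.125) = 3628.5×1.4171 ≈ 5142 m/s.
Total Δv = 3118 + 5142 = 8260 m/s.

Δv ≈ 8260 m/s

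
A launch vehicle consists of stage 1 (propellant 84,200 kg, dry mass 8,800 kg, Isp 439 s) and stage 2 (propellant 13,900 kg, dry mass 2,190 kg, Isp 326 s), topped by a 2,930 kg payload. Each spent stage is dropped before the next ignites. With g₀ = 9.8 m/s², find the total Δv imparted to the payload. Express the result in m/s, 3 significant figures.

Δv ≈ 10200 m/s

Ignition mass of stage 1 = 84,200+8,800 + 13,900+2,190 + 2,930 = 112,020 kg.
Stage 1: m₀ = 112,020 kg, m_f = 112,020 − 84,200 = 27,820 kg; Δv = 439×9.8×ln(4.027) = 4302.2×1.3929 ≈ 5993 m/s.
Stage 2: m₀ = 19,020 kg, m_f = 19,020 − 13,900 = 5,120 kg; Δv = 326×9.8×ln(3.715) = 3194.8×1.3123 ≈ 4193 m/s.
Total Δv = 5993 + 4193 = 10186 m/s.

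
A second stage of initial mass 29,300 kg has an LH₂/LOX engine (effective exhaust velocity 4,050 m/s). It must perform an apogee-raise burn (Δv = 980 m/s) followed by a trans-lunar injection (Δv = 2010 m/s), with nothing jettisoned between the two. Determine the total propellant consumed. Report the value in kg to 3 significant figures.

total propellant consumed ≈ 15300 kg

After the first burn: m = 29300 × exp(−980/4050.0) = 29300 × 0.78508 = 23,002.8 kg.
After the second burn: m = 23,002.8 × exp(−2010/4050.0) = 23,002.8 × 0.60878 = 14,003.6 kg.
Total propellant = m₀ − m_final = 29300 − 14,003.6 = 15,296.4 kg.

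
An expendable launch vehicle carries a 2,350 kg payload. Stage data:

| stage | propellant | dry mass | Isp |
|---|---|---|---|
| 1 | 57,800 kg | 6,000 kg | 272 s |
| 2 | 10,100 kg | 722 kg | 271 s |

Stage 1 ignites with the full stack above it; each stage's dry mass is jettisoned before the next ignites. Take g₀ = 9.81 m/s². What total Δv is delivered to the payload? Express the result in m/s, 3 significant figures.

Ignition mass of stage 1 = 57,800+6,000 + 10,100+722 + 2,350 = 76,972 kg.
Stage 1: m₀ = 76,972 kg, m_f = 76,972 − 57,800 = 19,172 kg; Δv = 272×9.81×ln(4.015) = 2668.3×1.3900 ≈ 3709 m/s.
Stage 2: m₀ = 13,172 kg, m_f = 13,172 − 10,100 = 3,072 kg; Δv = 271×9.81×ln(4.288) = 2658.5×1.4558 ≈ 3870 m/s.
Total Δv = 3709 + 3870 = 7579 m/s.

Δv ≈ 7580 m/s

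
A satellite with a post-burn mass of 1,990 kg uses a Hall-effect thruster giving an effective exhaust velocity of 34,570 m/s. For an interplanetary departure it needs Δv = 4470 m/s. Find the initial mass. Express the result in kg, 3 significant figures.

From the ideal rocket equation, m₀/m_f = exp(Δv / v_e) = exp(4470 / 34570.0) = exp(0.1293) = 1.1380.
m₀ = m_f × 1.1380 = 1,990 × 1.1380 = 2,264.62 kg.

initial mass ≈ 2260 kg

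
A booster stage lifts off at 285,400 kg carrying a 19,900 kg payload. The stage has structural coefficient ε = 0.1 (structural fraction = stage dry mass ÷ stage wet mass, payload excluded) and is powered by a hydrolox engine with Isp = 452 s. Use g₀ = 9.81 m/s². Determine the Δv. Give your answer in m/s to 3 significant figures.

Stage wet mass = m₀ − payload = 285,400 − 19,900 = 265,500 kg.
Stage dry mass = ε × stage wet mass = 0.1 × 265,500 = 26,550 kg.
Burnout mass m_f = stage dry + payload = 26,550 + 19,900 = 46,450 kg.
v_e = Isp · g₀ = 452 × 9.81 = 4434.1 m/s.
By the Tsiolkovsky rocket equation, Δv = v_e · ln(285,400/46,450) = 4434.1 × ln(6.144) = 4434.1 × 1.8155 ≈ 8050 m/s.

Δv ≈ 8050 m/s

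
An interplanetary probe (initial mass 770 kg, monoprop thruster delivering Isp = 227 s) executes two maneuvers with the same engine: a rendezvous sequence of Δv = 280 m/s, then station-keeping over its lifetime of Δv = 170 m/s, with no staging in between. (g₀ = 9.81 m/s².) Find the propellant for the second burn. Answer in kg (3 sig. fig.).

propellant for the second burn ≈ 49.9 kg

v_e = Isp · g₀ = 227 × 9.81 = 2226.9 m/s.
After the first burn: m = 770 × exp(−280/2226.9) = 770 × 0.88185 = 679.025 kg.
After the second burn: m = 679.025 × exp(−170/2226.9) = 679.025 × 0.92650 = 629.117 kg.
Second-burn propellant = 679.025 − 629.117 = 49.908 kg.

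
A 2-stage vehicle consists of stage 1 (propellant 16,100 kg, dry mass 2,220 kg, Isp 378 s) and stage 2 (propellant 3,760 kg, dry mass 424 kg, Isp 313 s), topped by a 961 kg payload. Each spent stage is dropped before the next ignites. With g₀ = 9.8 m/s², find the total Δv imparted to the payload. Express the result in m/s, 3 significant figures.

Δv ≈ 8320 m/s

Ignition mass of stage 1 = 16,100+2,220 + 3,760+424 + 961 = 23,465 kg.
Stage 1: m₀ = 23,465 kg, m_f = 23,465 − 16,100 = 7,365 kg; Δv = 378×9.8×ln(3.186) = 3704.4×1.1588 ≈ 4293 m/s.
Stage 2: m₀ = 5,145 kg, m_f = 5,145 − 3,760 = 1,385 kg; Δv = 313×9.8×ln(3.715) = 3067.4×1.3123 ≈ 4025 m/s.
Total Δv = 4293 + 4025 = 8318 m/s.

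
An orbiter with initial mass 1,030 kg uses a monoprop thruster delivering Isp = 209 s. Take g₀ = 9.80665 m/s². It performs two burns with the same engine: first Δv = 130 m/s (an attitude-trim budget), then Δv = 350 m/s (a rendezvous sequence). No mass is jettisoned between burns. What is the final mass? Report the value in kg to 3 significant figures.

final mass ≈ 815 kg

v_e = Isp · g₀ = 209 × 9.80665 = 2049.6 m/s.
After the first burn: m = 1030 × exp(−130/2049.6) = 1030 × 0.93854 = 966.696 kg.
After the second burn: m = 966.696 × exp(−350/2049.6) = 966.696 × 0.84302 = 814.944 kg.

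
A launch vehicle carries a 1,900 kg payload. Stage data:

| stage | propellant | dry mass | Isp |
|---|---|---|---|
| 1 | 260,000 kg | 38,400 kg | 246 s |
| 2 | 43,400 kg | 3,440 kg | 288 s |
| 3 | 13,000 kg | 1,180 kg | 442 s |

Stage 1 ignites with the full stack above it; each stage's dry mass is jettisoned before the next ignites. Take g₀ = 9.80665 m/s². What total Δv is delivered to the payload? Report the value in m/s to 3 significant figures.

Ignition mass of stage 1 = 260,000+38,400 + 43,400+3,440 + 13,000+1,180 + 1,900 = 361,320 kg.
Stage 1: m₀ = 361,320 kg, m_f = 361,320 − 260,000 = 101,320 kg; Δv = 246×9.80665×ln(3.566) = 2412.4×1.2715 ≈ 3067 m/s.
Stage 2: m₀ = 62,920 kg, m_f = 62,920 − 43,400 = 19,520 kg; Δv = 288×9.80665×ln(3.223) = 2824.3×1.1704 ≈ 3306 m/s.
Stage 3: m₀ = 16,080 kg, m_f = 16,080 − 13,000 = 3,080 kg; Δv = 442×9.80665×ln(5.221) = 4334.5×1.6526 ≈ 7163 m/s.
Total Δv = 3067 + 3306 + 7163 = 13536 m/s.

Δv ≈ 13500 m/s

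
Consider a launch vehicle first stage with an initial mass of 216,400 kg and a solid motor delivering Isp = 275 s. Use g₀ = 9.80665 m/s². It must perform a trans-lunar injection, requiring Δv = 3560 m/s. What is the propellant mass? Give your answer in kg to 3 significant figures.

v_e = Isp · g₀ = 275 × 9.80665 = 2696.8 m/s.
By the Tsiolkovsky rocket equation, m₀/m_f = exp(Δv / v_e) = exp(3560 / 2696.8) = exp(1.3201) = 3.7437.
m_f = 216,400 / 3.7437 = 57,803.8 kg, so propellant = m₀ − m_f = 216,400 − 57,803.8 = 158,596.2 kg.

propellant mass ≈ 159000 kg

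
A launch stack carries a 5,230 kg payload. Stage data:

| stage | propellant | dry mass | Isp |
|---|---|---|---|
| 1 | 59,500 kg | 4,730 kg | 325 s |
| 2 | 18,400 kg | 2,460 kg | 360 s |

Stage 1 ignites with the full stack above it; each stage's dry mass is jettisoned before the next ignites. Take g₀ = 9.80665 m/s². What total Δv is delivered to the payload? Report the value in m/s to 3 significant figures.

Ignition mass of stage 1 = 59,500+4,730 + 18,400+2,460 + 5,230 = 90,320 kg.
Stage 1: m₀ = 90,320 kg, m_f = 90,320 − 59,500 = 30,820 kg; Δv = 325×9.80665×ln(2.931) = 3187.2×1.0752 ≈ 3427 m/s.
Stage 2: m₀ = 26,090 kg, m_f = 26,090 − 18,400 = 7,690 kg; Δv = 360×9.80665×ln(3.393) = 3530.4×1.2216 ≈ 4313 m/s.
Total Δv = 3427 + 4313 = 7740 m/s.

Δv ≈ 7740 m/s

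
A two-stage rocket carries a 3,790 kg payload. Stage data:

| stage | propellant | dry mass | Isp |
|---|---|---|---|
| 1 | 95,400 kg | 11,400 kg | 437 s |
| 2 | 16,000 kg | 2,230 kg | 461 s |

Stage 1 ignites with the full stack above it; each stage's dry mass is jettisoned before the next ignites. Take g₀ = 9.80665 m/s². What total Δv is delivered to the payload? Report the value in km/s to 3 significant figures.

Ignition mass of stage 1 = 95,400+11,400 + 16,000+2,230 + 3,790 = 128,820 kg.
Stage 1: m₀ = 128,820 kg, m_f = 128,820 − 95,400 = 33,420 kg; Δv = 437×9.80665×ln(3.855) = 4285.5×1.3493 ≈ 5782 m/s.
Stage 2: m₀ = 22,020 kg, m_f = 22,020 − 16,000 = 6,020 kg; Δv = 461×9.80665×ln(3.658) = 4520.9×1.2969 ≈ 5863 m/s.
Total Δv = 5782 + 5863 = 11645 m/s.

Δv ≈ 11.6 km/s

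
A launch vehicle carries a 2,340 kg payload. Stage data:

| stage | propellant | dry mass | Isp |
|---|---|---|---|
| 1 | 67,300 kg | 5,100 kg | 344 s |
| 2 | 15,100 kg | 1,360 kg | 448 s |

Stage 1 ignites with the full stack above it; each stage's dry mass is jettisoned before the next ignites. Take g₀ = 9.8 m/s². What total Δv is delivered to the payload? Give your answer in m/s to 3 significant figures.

Ignition mass of stage 1 = 67,300+5,100 + 15,100+1,360 + 2,340 = 91,200 kg.
Stage 1: m₀ = 91,200 kg, m_f = 91,200 − 67,300 = 23,900 kg; Δv = 344×9.8×ln(3.816) = 3371.2×1.3392 ≈ 4515 m/s.
Stage 2: m₀ = 18,800 kg, m_f = 18,800 − 15,100 = 3,700 kg; Δv = 448×9.8×ln(5.081) = 4390.4×1.6255 ≈ 7137 m/s.
Total Δv = 4515 + 7137 = 11652 m/s.

Δv ≈ 11700 m/s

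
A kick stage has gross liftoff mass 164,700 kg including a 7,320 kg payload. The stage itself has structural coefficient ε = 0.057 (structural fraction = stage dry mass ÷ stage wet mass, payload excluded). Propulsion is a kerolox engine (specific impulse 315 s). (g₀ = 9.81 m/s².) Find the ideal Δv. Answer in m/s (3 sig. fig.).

Stage wet mass = m₀ − payload = 164,700 − 7,320 = 157,380 kg.
Stage dry mass = ε × stage wet mass = 0.057 × 157,380 = 8,970.66 kg.
Burnout mass m_f = stage dry + payload = 8,970.66 + 7,320 = 16,290.66 kg.
v_e = Isp · g₀ = 315 × 9.81 = 3090.2 m/s.
Rocket equation: Δv = v_e · ln(164,700/16,290.66) = 3090.2 × ln(10.11) = 3090.2 × 2.3135 ≈ 7149 m/s.

Δv ≈ 7150 m/s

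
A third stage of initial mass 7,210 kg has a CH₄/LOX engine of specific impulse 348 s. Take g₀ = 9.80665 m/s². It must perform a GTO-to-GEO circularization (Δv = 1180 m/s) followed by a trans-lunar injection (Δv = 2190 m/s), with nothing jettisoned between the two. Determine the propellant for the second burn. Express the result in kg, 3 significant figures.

v_e = Isp · g₀ = 348 × 9.80665 = 3412.7 m/s.
After the first burn: m = 7210 × exp(−1180/3412.7) = 7210 × 0.70768 = 5,102.37 kg.
After the second burn: m = 5,102.37 × exp(−2190/3412.7) = 5,102.37 × 0.52639 = 2,685.84 kg.
Second-burn propellant = 5,102.37 − 2,685.84 = 2,416.53 kg.

propellant for the second burn ≈ 2420 kg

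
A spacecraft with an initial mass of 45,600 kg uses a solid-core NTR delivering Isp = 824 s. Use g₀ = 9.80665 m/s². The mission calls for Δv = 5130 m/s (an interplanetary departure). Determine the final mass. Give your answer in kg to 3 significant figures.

v_e = Isp · g₀ = 824 × 9.80665 = 8080.7 m/s.
m₀/m_f = exp(Δv / v_e) = exp(5130 / 8080.7) = exp(0.6348) = 1.8867.
m_f = m₀ / 1.8867 = 45,600 / 1.8867 = 24,169.2 kg.

final mass ≈ 24200 kg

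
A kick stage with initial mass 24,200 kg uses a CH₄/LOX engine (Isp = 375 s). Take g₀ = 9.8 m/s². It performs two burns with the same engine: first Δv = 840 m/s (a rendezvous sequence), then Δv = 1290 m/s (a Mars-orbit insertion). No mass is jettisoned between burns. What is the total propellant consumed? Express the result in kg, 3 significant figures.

total propellant consumed ≈ 10600 kg

v_e = Isp · g₀ = 375 × 9.8 = 3675.0 m/s.
After the first burn: m = 24200 × exp(−840/3675.0) = 24200 × 0.79567 = 19,255.2 kg.
After the second burn: m = 19,255.2 × exp(−1290/3675.0) = 19,255.2 × 0.70397 = 13,555.1 kg.
Total propellant = m₀ − m_final = 24200 − 13,555.1 = 10,644.9 kg.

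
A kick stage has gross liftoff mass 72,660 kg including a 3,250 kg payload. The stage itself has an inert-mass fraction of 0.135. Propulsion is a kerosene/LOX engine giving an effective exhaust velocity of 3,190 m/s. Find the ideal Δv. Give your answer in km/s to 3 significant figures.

Δv ≈ 5.58 km/s

Stage wet mass = m₀ − payload = 72,660 − 3,250 = 69,410 kg.
Stage dry mass = ε × stage wet mass = 0.135 × 69,410 = 9,370.35 kg.
Burnout mass m_f = stage dry + payload = 9,370.35 + 3,250 = 12,620.35 kg.
Δv = v_e · ln(72,660/12,620.35) = 3190.0 × ln(5.757) = 3190.0 × 1.7505 ≈ 5584 m/s.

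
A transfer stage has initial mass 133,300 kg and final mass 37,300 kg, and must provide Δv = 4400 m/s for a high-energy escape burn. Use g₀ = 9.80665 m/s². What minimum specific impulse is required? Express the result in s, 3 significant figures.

ln(m₀/m_f) = ln(133300/37300) = ln(3.574) = 1.2736.
From the ideal rocket equation, v_e = Δv / ln(m₀/m_f) = 4400 / 1.2736 = 3454.7 m/s.
Isp = v_e / g₀ = 3454.7 / 9.80665 = 352.3 s.

Isp ≈ 352 s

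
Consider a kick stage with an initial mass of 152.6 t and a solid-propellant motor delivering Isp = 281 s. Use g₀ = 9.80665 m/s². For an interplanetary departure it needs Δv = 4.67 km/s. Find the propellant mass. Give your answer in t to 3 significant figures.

v_e = Isp · g₀ = 281 × 9.80665 = 2755.7 m/s.
By the Tsiolkovsky rocket equation, m₀/m_f = exp(Δv / v_e) = exp(4670 / 2755.7) = exp(1.6947) = 5.4449.
m_f = 152.6 / 5.4449 = 28.0262 t, so propellant = m₀ − m_f = 152.6 − 28.0262 = 124.5738 t.

propellant mass ≈ 125 t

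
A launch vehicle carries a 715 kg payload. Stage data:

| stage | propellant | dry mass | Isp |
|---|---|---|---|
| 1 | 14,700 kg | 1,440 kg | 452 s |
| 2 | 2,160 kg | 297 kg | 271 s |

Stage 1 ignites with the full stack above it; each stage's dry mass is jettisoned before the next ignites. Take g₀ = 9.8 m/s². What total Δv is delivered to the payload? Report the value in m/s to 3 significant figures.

Ignition mass of stage 1 = 14,700+1,440 + 2,160+297 + 715 = 19,312 kg.
Stage 1: m₀ = 19,312 kg, m_f = 19,312 − 14,700 = 4,612 kg; Δv = 452×9.8×ln(4.187) = 4429.6×1.4321 ≈ 6343 m/s.
Stage 2: m₀ = 3,172 kg, m_f = 3,172 − 2,160 = 1,012 kg; Δv = 271×9.8×ln(3.134) = 2655.8×1.1424 ≈ 3034 m/s.
Total Δv = 6343 + 3034 = 9377 m/s.

Δv ≈ 9380 m/s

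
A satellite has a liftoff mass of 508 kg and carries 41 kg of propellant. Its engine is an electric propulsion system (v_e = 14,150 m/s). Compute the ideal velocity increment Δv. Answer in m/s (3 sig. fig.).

m_f = m₀ − m_prop = 508 − 41 = 467 kg.
Δv = v_e · ln(m₀/m_f) = 14150.0 × ln(1.088) = 14150.0 × 0.0842 ≈ 1190.8 m/s.

Δv ≈ 1190 m/s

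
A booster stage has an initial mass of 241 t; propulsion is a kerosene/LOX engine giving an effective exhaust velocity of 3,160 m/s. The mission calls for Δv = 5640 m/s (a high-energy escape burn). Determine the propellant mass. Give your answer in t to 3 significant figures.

By the Tsiolkovsky rocket equation, m₀/m_f = exp(Δv / v_e) = exp(5640 / 3160.0) = exp(1.7848) = 5.9584.
m_f = 241 / 5.9584 = 40.4471 t, so propellant = m₀ − m_f = 241 − 40.4471 = 200.5529 t.

propellant mass ≈ 201 t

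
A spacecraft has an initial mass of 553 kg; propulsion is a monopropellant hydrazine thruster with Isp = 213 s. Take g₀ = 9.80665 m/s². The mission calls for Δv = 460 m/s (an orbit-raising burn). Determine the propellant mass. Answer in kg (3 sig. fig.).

propellant mass ≈ 109 kg

v_e = Isp · g₀ = 213 × 9.80665 = 2088.8 m/s.
Using Δv = v_e ln(m₀/m_f): m₀/m_f = exp(Δv / v_e) = exp(460 / 2088.8) = exp(0.2202) = 1.2464.
m_f = 553 / 1.2464 = 443.678 kg, so propellant = m₀ − m_f = 553 − 443.678 = 109.322 kg.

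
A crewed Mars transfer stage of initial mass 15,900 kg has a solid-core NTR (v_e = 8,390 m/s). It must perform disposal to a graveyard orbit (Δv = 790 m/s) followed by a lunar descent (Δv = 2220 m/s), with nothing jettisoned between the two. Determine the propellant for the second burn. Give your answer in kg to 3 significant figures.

propellant for the second burn ≈ 3360 kg

After the first burn: m = 15900 × exp(−790/8390.0) = 15900 × 0.91014 = 14,471.2 kg.
After the second burn: m = 14,471.2 × exp(−2220/8390.0) = 14,471.2 × 0.76751 = 11,106.8 kg.
Second-burn propellant = 14,471.2 − 11,106.8 = 3,364.4 kg.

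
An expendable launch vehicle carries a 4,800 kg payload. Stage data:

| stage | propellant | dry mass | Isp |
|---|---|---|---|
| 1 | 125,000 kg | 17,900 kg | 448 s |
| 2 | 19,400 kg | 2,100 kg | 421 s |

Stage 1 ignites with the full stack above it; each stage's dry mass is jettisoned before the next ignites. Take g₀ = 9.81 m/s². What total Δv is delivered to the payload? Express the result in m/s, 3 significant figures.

Δv ≈ 11400 m/s

Ignition mass of stage 1 = 125,000+17,900 + 19,400+2,100 + 4,800 = 169,200 kg.
Stage 1: m₀ = 169,200 kg, m_f = 169,200 − 125,000 = 44,200 kg; Δv = 448×9.81×ln(3.828) = 4394.9×1.3424 ≈ 5899 m/s.
Stage 2: m₀ = 26,300 kg, m_f = 26,300 − 19,400 = 6,900 kg; Δv = 421×9.81×ln(3.812) = 4130.0×1.3380 ≈ 5526 m/s.
Total Δv = 5899 + 5526 = 11425 m/s.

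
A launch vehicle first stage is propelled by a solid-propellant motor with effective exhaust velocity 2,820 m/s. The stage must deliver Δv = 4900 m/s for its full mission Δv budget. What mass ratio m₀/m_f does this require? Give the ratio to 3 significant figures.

Using Δv = v_e ln(m₀/m_f): m₀/m_f = exp(Δv / v_e) = exp(4900 / 2820.0) = exp(1.7376) = 5.6836.

mass ratio ≈ 5.68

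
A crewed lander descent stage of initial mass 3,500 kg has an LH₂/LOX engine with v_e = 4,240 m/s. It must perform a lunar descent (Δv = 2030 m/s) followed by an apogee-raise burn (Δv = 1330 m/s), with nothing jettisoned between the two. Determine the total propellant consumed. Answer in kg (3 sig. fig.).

total propellant consumed ≈ 1920 kg

After the first burn: m = 3500 × exp(−2030/4240.0) = 3500 × 0.61954 = 2,168.39 kg.
After the second burn: m = 2,168.39 × exp(−1330/4240.0) = 2,168.39 × 0.73075 = 1,584.55 kg.
Total propellant = m₀ − m_final = 3500 − 1,584.55 = 1,915.45 kg.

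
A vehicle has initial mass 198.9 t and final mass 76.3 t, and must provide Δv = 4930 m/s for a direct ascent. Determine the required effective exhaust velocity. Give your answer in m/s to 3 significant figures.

ln(m₀/m_f) = ln(198900/76300) = ln(2.607) = 0.9581.
Using Δv = v_e ln(m₀/m_f): v_e = Δv / ln(m₀/m_f) = 4930 / 0.9581 = 5145.4 m/s.

v_e ≈ 5150 m/s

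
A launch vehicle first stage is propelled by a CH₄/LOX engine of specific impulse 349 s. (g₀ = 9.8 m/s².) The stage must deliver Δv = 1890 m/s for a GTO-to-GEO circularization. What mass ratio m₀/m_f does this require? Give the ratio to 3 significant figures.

v_e = Isp · g₀ = 349 × 9.8 = 3420.2 m/s.
m₀/m_f = exp(Δv / v_e) = exp(1890 / 3420.2) = exp(0.5526) = 1.7378.

mass ratio ≈ 1.74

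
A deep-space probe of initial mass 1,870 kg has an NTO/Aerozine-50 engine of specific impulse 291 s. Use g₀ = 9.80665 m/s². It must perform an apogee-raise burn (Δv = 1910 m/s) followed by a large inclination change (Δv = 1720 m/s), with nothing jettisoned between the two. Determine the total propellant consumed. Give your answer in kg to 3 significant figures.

v_e = Isp · g₀ = 291 × 9.80665 = 2853.7 m/s.
After the first burn: m = 1870 × exp(−1910/2853.7) = 1870 × 0.51207 = 957.571 kg.
After the second burn: m = 957.571 × exp(−1720/2853.7) = 957.571 × 0.54732 = 524.098 kg.
Total propellant = m₀ − m_final = 1870 − 524.098 = 1,345.902 kg.

total propellant consumed ≈ 1350 kg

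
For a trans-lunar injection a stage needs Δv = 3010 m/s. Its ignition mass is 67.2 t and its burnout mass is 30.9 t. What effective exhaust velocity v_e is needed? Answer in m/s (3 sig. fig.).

ln(m₀/m_f) = ln(67200/30900) = ln(2.175) = 0.7769.
By the Tsiolkovsky rocket equation, v_e = Δv / ln(m₀/m_f) = 3010 / 0.7769 = 3874.3 m/s.

v_e ≈ 3870 m/s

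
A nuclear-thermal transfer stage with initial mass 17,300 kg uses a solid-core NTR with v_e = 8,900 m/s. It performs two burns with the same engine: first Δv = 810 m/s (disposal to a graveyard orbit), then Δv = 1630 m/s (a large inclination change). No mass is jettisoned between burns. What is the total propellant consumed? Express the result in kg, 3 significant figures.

total propellant consumed ≈ 4150 kg

After the first burn: m = 17300 × exp(−810/8900.0) = 17300 × 0.91301 = 15,795.1 kg.
After the second burn: m = 15,795.1 × exp(−1630/8900.0) = 15,795.1 × 0.83265 = 13,151.8 kg.
Total propellant = m₀ − m_final = 17300 − 13,151.8 = 4,148.2 kg.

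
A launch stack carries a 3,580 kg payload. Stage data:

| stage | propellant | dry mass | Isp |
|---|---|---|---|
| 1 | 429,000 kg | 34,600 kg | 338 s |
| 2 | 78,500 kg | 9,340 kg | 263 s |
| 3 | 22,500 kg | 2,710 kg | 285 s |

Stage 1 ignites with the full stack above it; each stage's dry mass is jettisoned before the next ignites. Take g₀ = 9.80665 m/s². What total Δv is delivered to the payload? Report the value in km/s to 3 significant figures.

Ignition mass of stage 1 = 429,000+34,600 + 78,500+9,340 + 22,500+2,710 + 3,580 = 580,230 kg.
Stage 1: m₀ = 580,230 kg, m_f = 580,230 − 429,000 = 151,230 kg; Δv = 338×9.80665×ln(3.837) = 3314.6×1.3446 ≈ 4457 m/s.
Stage 2: m₀ = 116,630 kg, m_f = 116,630 − 78,500 = 38,130 kg; Δv = 263×9.80665×ln(3.059) = 2579.1×1.1180 ≈ 2884 m/s.
Stage 3: m₀ = 28,790 kg, m_f = 28,790 − 22,500 = 6,290 kg; Δv = 285×9.80665×ln(4.577) = 2794.9×1.5211 ≈ 4251 m/s.
Total Δv = 4457 + 2884 + 4251 = 11592 m/s.

Δv ≈ 11.6 km/s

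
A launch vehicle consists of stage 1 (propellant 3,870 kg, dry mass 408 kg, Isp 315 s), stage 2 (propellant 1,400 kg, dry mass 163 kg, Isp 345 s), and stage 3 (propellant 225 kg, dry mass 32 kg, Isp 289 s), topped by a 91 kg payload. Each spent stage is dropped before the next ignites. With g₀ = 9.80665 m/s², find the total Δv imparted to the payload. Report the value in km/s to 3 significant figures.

Δv ≈ 10.4 km/s

Ignition mass of stage 1 = 3,870+408 + 1,400+163 + 225+32 + 91 = 6,189 kg.
Stage 1: m₀ = 6,189 kg, m_f = 6,189 − 3,870 = 2,319 kg; Δv = 315×9.80665×ln(2.669) = 3089.1×0.9816 ≈ 3032 m/s.
Stage 2: m₀ = 1,911 kg, m_f = 1,911 − 1,400 = 511 kg; Δv = 345×9.80665×ln(3.74) = 3383.3×1.3190 ≈ 4463 m/s.
Stage 3: m₀ = 348 kg, m_f = 348 − 225 = 123 kg; Δv = 289×9.80665×ln(2.829) = 2834.1×1.0400 ≈ 2948 m/s.
Total Δv = 3032 + 4463 + 2948 = 10443 m/s.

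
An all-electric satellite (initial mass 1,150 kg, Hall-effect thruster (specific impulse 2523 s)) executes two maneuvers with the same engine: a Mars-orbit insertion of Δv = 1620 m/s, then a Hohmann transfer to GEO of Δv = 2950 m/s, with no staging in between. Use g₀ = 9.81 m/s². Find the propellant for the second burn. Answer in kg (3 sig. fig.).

propellant for the second burn ≈ 121 kg

v_e = Isp · g₀ = 2523 × 9.81 = 24750.6 m/s.
After the first burn: m = 1150 × exp(−1620/24750.6) = 1150 × 0.93664 = 1,077.14 kg.
After the second burn: m = 1,077.14 × exp(−2950/24750.6) = 1,077.14 × 0.88764 = 956.113 kg.
Second-burn propellant = 1,077.14 − 956.113 = 121.027 kg.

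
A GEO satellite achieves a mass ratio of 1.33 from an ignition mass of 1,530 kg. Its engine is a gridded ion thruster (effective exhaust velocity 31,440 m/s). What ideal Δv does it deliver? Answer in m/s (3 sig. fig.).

Δv = v_e · ln(1.33) = 31440.0 × 0.2852 ≈ 8966.0 m/s.

Δv ≈ 8970 m/s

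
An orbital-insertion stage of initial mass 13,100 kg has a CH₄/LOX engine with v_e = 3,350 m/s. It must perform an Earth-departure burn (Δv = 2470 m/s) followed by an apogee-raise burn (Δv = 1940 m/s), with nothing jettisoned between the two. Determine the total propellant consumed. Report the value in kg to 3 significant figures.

total propellant consumed ≈ 9590 kg

After the first burn: m = 13100 × exp(−2470/3350.0) = 13100 × 0.47840 = 6,267.04 kg.
After the second burn: m = 6,267.04 × exp(−1940/3350.0) = 6,267.04 × 0.56040 = 3,512.05 kg.
Total propellant = m₀ − m_final = 13100 − 3,512.05 = 9,587.95 kg.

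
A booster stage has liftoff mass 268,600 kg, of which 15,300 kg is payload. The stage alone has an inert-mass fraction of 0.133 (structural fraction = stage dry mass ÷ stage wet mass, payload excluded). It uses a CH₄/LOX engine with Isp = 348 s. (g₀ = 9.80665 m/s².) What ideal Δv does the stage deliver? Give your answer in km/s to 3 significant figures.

Stage wet mass = m₀ − payload = 268,600 − 15,300 = 253,300 kg.
Stage dry mass = ε × stage wet mass = 0.133 × 253,300 = 33,688.9 kg.
Burnout mass m_f = stage dry + payload = 33,688.9 + 15,300 = 48,988.9 kg.
v_e = Isp · g₀ = 348 × 9.80665 = 3412.7 m/s.
From the ideal rocket equation, Δv = v_e · ln(268,600/48,988.9) = 3412.7 × ln(5.483) = 3412.7 × 1.7016 ≈ 5807 m/s.

Δv ≈ 5.81 km/s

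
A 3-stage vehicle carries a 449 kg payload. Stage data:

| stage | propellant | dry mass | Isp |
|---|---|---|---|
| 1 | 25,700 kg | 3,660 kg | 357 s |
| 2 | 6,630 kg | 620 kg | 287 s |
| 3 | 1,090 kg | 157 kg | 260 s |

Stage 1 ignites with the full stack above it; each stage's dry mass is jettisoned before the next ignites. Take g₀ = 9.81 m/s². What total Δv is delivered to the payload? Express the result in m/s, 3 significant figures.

Ignition mass of stage 1 = 25,700+3,660 + 6,630+620 + 1,090+157 + 449 = 38,306 kg.
Stage 1: m₀ = 38,306 kg, m_f = 38,306 − 25,700 = 12,606 kg; Δv = 357×9.81×ln(3.039) = 3502.2×1.1114 ≈ 3892 m/s.
Stage 2: m₀ = 8,946 kg, m_f = 8,946 − 6,630 = 2,316 kg; Δv = 287×9.81×ln(3.863) = 2815.5×1.3514 ≈ 3805 m/s.
Stage 3: m₀ = 1,696 kg, m_f = 1,696 − 1,090 = 606 kg; Δv = 260×9.81×ln(2.799) = 2550.6×1.0291 ≈ 2625 m/s.
Total Δv = 3892 + 3805 + 2625 = 10322 m/s.

Δv ≈ 10300 m/s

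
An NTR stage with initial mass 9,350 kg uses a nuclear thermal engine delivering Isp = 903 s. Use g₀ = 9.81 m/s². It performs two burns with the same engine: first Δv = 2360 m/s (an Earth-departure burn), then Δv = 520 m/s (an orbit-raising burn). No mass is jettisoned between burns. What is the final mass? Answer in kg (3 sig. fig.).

v_e = Isp · g₀ = 903 × 9.81 = 8858.4 m/s.
After the first burn: m = 9350 × exp(−2360/8858.4) = 9350 × 0.76612 = 7,163.22 kg.
After the second burn: m = 7,163.22 × exp(−520/8858.4) = 7,163.22 × 0.94299 = 6,754.84 kg.

final mass ≈ 6750 kg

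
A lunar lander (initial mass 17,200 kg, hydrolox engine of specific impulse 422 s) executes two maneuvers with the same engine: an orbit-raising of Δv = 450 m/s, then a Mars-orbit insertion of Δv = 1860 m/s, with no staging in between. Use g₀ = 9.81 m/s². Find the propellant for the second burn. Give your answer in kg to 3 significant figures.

propellant for the second burn ≈ 5580 kg

v_e = Isp · g₀ = 422 × 9.81 = 4139.8 m/s.
After the first burn: m = 17200 × exp(−450/4139.8) = 17200 × 0.89700 = 15,428.4 kg.
After the second burn: m = 15,428.4 × exp(−1860/4139.8) = 15,428.4 × 0.63808 = 9,844.55 kg.
Second-burn propellant = 15,428.4 − 9,844.55 = 5,583.85 kg.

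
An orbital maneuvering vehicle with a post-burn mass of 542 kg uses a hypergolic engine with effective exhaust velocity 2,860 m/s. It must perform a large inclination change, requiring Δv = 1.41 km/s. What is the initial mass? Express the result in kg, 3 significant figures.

From the ideal rocket equation, m₀/m_f = exp(Δv / v_e) = exp(1410 / 2860.0) = exp(0.4930) = 1.6372.
m₀ = m_f × 1.6372 = 542 × 1.6372 = 887.362 kg.

initial mass ≈ 887 kg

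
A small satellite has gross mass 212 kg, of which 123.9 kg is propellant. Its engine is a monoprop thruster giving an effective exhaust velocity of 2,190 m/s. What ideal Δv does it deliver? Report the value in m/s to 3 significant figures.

Δv ≈ 1920 m/s

m_f = m₀ − m_prop = 212 − 123.9 = 88.1 kg.
Δv = v_e · ln(m₀/m_f) = 2190.0 × ln(2.406) = 2190.0 × 0.8781 ≈ 1923.1 m/s.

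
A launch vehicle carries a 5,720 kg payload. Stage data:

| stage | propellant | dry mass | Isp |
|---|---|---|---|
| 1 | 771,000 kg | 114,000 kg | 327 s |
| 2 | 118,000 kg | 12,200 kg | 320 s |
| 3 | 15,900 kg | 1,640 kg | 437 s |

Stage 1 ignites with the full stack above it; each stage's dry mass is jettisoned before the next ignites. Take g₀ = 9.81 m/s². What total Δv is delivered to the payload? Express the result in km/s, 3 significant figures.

Ignition mass of stage 1 = 771,000+114,000 + 118,000+12,200 + 15,900+1,640 + 5,720 = 1,038,460 kg.
Stage 1: m₀ = 1,038,460 kg, m_f = 1,038,460 − 771,000 = 267,460 kg; Δv = 327×9.81×ln(3.883) = 3207.9×1.3565 ≈ 4352 m/s.
Stage 2: m₀ = 153,460 kg, m_f = 153,460 − 118,000 = 35,460 kg; Δv = 320×9.81×ln(4.328) = 3139.2×1.4650 ≈ 4599 m/s.
Stage 3: m₀ = 23,260 kg, m_f = 23,260 − 15,900 = 7,360 kg; Δv = 437×9.81×ln(3.16) = 4287.0×1.1507 ≈ 4933 m/s.
Total Δv = 4352 + 4599 + 4933 = 13884 m/s.

Δv ≈ 13.9 km/s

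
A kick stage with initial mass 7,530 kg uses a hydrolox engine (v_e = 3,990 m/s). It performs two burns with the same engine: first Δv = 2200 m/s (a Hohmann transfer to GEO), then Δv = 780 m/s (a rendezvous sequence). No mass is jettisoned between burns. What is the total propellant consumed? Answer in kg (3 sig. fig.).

After the first burn: m = 7530 × exp(−2200/3990.0) = 7530 × 0.57616 = 4,338.48 kg.
After the second burn: m = 4,338.48 × exp(−780/3990.0) = 4,338.48 × 0.82243 = 3,568.1 kg.
Total propellant = m₀ − m_final = 7530 − 3,568.1 = 3,961.9 kg.

total propellant consumed ≈ 3960 kg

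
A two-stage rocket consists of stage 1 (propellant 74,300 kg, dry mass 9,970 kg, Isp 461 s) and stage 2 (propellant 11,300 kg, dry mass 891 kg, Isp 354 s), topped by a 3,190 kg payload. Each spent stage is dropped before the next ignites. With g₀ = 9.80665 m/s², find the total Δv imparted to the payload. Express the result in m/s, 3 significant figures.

Ignition mass of stage 1 = 74,300+9,970 + 11,300+891 + 3,190 = 99,651 kg.
Stage 1: m₀ = 99,651 kg, m_f = 99,651 − 74,300 = 25,351 kg; Δv = 461×9.80665×ln(3.931) = 4520.9×1.3689 ≈ 6188 m/s.
Stage 2: m₀ = 15,381 kg, m_f = 15,381 − 11,300 = 4,081 kg; Δv = 354×9.80665×ln(3.769) = 3471.6×1.3268 ≈ 4606 m/s.
Total Δv = 6188 + 4606 = 10794 m/s.

Δv ≈ 10800 m/s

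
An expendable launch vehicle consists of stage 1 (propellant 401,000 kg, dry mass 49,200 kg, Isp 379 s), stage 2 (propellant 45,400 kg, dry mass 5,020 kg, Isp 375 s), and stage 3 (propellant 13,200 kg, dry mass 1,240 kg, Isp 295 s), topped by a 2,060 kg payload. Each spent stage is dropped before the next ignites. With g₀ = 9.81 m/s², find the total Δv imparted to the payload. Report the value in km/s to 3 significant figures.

Ignition mass of stage 1 = 401,000+49,200 + 45,400+5,020 + 13,200+1,240 + 2,060 = 517,120 kg.
Stage 1: m₀ = 517,120 kg, m_f = 517,120 − 401,000 = 116,120 kg; Δv = 379×9.81×ln(4.453) = 3718.0×1.4937 ≈ 5553 m/s.
Stage 2: m₀ = 66,920 kg, m_f = 66,920 − 45,400 = 21,520 kg; Δv = 375×9.81×ln(3.11) = 3678.8×1.1345 ≈ 4174 m/s.
Stage 3: m₀ = 16,500 kg, m_f = 16,500 − 13,200 = 3,300 kg; Δv = 295×9.81×ln(5) = 2894.0×1.6094 ≈ 4658 m/s.
Total Δv = 5553 + 4174 + 4658 = 14385 m/s.

Δv ≈ 14.4 km/s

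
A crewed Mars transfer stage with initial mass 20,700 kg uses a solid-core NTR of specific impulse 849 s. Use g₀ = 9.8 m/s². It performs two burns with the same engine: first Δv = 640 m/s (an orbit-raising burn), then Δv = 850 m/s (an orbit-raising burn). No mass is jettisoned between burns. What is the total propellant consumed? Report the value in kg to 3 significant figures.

total propellant consumed ≈ 3390 kg

v_e = Isp · g₀ = 849 × 9.8 = 8320.2 m/s.
After the first burn: m = 20700 × exp(−640/8320.2) = 20700 × 0.92596 = 19,167.4 kg.
After the second burn: m = 19,167.4 × exp(−850/8320.2) = 19,167.4 × 0.90288 = 17,305.9 kg.
Total propellant = m₀ − m_final = 20700 − 17,305.9 = 3,394.1 kg.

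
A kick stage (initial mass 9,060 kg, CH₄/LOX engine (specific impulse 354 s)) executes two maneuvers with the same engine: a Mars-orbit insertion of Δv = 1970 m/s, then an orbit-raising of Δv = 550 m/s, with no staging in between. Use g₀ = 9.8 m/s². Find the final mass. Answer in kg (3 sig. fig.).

final mass ≈ 4380 kg

v_e = Isp · g₀ = 354 × 9.8 = 3469.2 m/s.
After the first burn: m = 9060 × exp(−1970/3469.2) = 9060 × 0.56674 = 5,134.66 kg.
After the second burn: m = 5,134.66 × exp(−550/3469.2) = 5,134.66 × 0.85339 = 4,381.87 kg.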